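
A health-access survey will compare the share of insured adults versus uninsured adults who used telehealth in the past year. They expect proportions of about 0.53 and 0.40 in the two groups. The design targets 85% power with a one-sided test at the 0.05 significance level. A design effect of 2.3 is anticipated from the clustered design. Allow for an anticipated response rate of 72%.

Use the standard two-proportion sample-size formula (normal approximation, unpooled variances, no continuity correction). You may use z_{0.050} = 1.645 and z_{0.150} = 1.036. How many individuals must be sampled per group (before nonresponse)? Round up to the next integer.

n = (z_α + z_β)² · [p₁(1−p₁) + p₂(1−p₂)] / (p₁ − p₂)²
  = (1.645 + 1.036)² · (0.53·0.47 + 0.40·0.60) / (0.13)²
  = (2.681)² · (0.2491 + 0.2400) / 0.0169
  = 7.1878 · 0.4891 / 0.0169
  = 208.02
Design effect: 2.3 × 208.02 = 478.45.
Adjust for 72% response: 478.45 / 0.72 = 664.51.
Round up → n = 665 per group.

n = 665 per group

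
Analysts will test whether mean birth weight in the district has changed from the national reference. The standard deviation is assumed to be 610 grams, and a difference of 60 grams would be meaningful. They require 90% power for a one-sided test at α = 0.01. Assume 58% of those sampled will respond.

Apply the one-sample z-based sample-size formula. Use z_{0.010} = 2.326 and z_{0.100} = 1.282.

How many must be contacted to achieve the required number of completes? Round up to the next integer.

n = 2320

n = (z_α + z_β)² · σ² / δ²
  = (2.326 + 1.282)² · 610² / 60²
  = 13.0177 · 372100 / 3600
  = 1345.52
Adjust for 58% response: 1345.52 / 0.58 = 2319.86.
Round up → n = 2320.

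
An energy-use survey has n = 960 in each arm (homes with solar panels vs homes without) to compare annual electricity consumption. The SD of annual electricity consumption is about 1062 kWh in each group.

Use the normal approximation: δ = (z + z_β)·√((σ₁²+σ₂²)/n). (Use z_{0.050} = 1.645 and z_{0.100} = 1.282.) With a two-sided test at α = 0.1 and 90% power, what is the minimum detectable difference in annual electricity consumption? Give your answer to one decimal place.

Minimum detectable difference ≈ 141.9 kWh

δ = (z_{α/2} + z_β) · √((σ₁²+σ₂²)/n)
  = (1.645 + 1.282) · √(2255688/960)
  = 2.927 · √2349.7
  = 2.927 · 48.4734
  = 141.8818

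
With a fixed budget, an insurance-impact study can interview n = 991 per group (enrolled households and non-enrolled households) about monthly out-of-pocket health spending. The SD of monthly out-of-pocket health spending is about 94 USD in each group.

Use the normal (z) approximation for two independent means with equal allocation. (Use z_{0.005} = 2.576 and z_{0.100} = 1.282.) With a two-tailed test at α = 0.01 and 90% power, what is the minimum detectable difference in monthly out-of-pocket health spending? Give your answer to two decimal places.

δ = (z_{α/2} + z_β) · √((σ₁²+σ₂²)/n)
  = (2.576 + 1.282) · √(17672/991)
  = 3.858 · √17.8325
  = 3.858 · 4.2229
  = 16.2918

Minimum detectable difference ≈ 16.29 USD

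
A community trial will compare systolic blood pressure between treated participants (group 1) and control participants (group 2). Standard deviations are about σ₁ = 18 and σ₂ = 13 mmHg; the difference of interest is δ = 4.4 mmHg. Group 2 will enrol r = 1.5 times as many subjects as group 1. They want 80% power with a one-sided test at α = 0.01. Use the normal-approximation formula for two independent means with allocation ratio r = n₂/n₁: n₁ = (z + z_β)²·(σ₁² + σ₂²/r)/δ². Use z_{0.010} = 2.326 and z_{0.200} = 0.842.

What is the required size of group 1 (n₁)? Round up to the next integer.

n₁ = (z_α + z_β)² · (σ₁² + σ₂²/r) / δ²
   = (2.326 + 0.842)² · (18² + 13²/1.5) / 4.4²
   = 10.0362 · (324 + 112.6667) / 19.36
   = 10.0362 · 436.6667 / 19.36
   = 226.37
Round up → n₁ = 227; n₂ = r·n₁ = 1.5 × 227 = 341.

n₁ = 227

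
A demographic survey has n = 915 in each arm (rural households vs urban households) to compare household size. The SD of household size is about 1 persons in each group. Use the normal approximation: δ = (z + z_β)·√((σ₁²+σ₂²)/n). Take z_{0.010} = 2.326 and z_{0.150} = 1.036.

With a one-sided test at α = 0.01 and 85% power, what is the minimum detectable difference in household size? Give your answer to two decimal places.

Minimum detectable difference ≈ 0.16 persons

δ = (z_α + z_β) · √((σ₁²+σ₂²)/n)
  = (2.326 + 1.036) · √(2/915)
  = 3.362 · √0.00219
  = 3.362 · 0.0468
  = 0.1572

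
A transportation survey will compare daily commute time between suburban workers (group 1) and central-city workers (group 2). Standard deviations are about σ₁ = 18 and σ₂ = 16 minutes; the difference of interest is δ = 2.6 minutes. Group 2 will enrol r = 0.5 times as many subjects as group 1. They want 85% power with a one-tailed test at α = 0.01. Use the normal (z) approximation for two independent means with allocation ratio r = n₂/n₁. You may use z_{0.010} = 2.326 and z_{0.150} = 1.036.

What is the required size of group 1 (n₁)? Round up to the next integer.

n₁ = (z_α + z_β)² · (σ₁² + σ₂²/r) / δ²
   = (2.326 + 1.036)² · (18² + 16²/0.5) / 2.6²
   = 11.3030 · (324 + 512) / 6.76
   = 11.3030 · 836 / 6.76
   = 1397.83
Round up → n₁ = 1398; n₂ = r·n₁ = 0.5 × 1398 = 699.

n₁ = 1398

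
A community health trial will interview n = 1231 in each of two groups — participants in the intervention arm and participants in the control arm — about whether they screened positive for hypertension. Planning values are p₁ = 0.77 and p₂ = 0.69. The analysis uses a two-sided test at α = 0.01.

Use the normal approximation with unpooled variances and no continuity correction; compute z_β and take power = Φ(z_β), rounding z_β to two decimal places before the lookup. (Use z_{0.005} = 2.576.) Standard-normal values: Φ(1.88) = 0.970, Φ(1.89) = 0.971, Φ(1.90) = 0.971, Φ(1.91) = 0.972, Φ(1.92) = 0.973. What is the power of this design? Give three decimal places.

z_β = |p₁−p₂|·√(n/[p₁q₁+p₂q₂]) − z_{α/2}
    = 0.08 · √(1231/0.3910) − 2.576
    = 0.08 · 56.1100 − 2.576
    = 4.4888 − 2.576 = 1.9128 → 1.91
Power = Φ(1.91) = 0.972.

Power ≈ 0.972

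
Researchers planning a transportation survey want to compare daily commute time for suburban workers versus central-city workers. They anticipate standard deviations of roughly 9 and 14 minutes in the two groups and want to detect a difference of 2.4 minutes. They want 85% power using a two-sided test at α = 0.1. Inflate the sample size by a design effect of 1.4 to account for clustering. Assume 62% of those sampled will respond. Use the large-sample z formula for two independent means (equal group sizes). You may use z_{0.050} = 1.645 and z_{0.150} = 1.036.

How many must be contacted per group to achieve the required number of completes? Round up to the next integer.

n = (z_{α/2} + z_β)² · (σ₁² + σ₂²) / δ²
  = (1.645 + 1.036)² · (9² + 14² = 277) / 2.4²
  = 7.1878 · 277 / 5.76
  = 345.66
Design effect: 1.4 × 345.66 = 483.93.
Adjust for 62% response: 483.93 / 0.62 = 780.53.
Round up → n = 781 per group.

n = 781 per group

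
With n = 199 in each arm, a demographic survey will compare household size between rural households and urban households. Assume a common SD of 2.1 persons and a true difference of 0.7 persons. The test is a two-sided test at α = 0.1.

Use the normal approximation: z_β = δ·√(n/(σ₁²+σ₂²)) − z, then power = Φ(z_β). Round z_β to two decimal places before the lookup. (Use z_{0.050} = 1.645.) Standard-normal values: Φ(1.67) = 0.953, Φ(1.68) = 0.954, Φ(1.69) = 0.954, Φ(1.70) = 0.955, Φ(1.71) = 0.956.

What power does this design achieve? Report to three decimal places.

Power ≈ 0.954

z_β = δ·√(n/(σ₁²+σ₂²)) − z_{α/2}
    = 0.7 · √(199/8.82) − 1.645
    = 0.7 · 4.74999 − 1.645
    = 3.3250 − 1.645 = 1.6800 → 1.68
Power = Φ(1.68) = 0.954.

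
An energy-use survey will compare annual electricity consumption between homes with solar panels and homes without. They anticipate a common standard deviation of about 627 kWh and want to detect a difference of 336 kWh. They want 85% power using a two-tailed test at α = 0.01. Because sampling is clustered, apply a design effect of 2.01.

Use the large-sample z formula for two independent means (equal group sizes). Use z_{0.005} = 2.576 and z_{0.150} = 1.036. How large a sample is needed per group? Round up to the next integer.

n = (z_{α/2} + z_β)² · (σ₁² + σ₂²) / δ²
  = (2.576 + 1.036)² · (2·627² = 786258) / 336²
  = 13.0465 · 786258 / 112896
  = 90.86
Design effect: 2.01 × 90.86 = 182.63.
Round up → n = 183 per group.

n = 183 per group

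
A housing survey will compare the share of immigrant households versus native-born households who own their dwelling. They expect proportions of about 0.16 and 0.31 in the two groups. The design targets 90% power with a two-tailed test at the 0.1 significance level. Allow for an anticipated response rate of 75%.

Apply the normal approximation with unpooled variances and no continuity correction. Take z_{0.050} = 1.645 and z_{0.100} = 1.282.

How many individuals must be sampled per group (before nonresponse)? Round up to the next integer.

n = 177 per group

n = (z_{α/2} + z_β)² · [p₁(1−p₁) + p₂(1−p₂)] / (p₁ − p₂)²
  = (1.645 + 1.282)² · (0.16·0.84 + 0.31·0.69) / (-0.15)²
  = (2.927)² · (0.1344 + 0.2139) / 0.0225
  = 8.5673 · 0.3483 / 0.0225
  = 132.62
Adjust for 75% response: 132.62 / 0.75 = 176.83.
Round up → n = 177 per group.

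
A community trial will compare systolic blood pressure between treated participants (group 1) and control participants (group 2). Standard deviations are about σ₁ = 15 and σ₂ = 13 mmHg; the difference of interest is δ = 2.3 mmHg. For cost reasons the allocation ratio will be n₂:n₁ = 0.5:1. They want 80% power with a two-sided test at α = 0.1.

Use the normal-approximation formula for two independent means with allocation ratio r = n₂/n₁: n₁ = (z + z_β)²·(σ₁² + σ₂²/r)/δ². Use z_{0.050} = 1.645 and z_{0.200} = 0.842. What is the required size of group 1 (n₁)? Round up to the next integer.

n₁ = 659

n₁ = (z_{α/2} + z_β)² · (σ₁² + σ₂²/r) / δ²
   = (1.645 + 0.842)² · (15² + 13²/0.5) / 2.3²
   = 6.1852 · (225 + 338) / 5.29
   = 6.1852 · 563 / 5.29
   = 658.27
Round up → n₁ = 659; n₂ = r·n₁ = 0.5 × 659 = 330.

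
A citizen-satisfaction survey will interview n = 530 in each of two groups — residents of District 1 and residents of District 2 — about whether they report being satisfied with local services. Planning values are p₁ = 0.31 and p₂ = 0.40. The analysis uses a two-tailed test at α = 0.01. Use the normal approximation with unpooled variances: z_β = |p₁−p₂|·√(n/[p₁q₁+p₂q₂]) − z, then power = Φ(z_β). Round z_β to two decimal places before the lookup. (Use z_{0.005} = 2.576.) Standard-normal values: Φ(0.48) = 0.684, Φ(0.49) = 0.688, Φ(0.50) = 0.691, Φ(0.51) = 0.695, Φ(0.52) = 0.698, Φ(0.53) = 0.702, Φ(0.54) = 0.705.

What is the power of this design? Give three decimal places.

z_β = |p₁−p₂|·√(n/[p₁q₁+p₂q₂]) − z_{α/2}
    = 0.09 · √(530/0.4539) − 2.576
    = 0.09 · 34.1710 − 2.576
    = 3.0754 − 2.576 = 0.4994 → 0.50
Power = Φ(0.50) = 0.691.

Power ≈ 0.691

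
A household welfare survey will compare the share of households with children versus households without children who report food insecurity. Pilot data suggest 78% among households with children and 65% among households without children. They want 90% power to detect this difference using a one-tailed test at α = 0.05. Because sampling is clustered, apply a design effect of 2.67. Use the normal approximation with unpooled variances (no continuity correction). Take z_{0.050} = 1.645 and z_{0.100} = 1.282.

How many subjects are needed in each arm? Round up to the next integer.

n = 541 per group

n = (z_α + z_β)² · [p₁(1−p₁) + p₂(1−p₂)] / (p₁ − p₂)²
  = (1.645 + 1.282)² · (0.78·0.22 + 0.65·0.35) / (0.13)²
  = (2.927)² · (0.1716 + 0.2275) / 0.0169
  = 8.5673 · 0.3991 / 0.0169
  = 202.32
Design effect: 2.67 × 202.32 = 540.20.
Round up → n = 541 per group.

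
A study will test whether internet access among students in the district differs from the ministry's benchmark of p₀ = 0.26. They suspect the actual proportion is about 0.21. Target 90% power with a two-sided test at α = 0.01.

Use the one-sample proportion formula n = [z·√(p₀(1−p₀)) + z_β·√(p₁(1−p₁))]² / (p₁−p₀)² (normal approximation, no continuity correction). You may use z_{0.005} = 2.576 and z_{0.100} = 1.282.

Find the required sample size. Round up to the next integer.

n = [z_{α/2}·√(p₀q₀) + z_β·√(p₁q₁)]² / (p₁ − p₀)²
  = [2.576·√(0.26·0.74) + 1.282·√(0.21·0.79)]² / (-0.05)²
  = [2.576·0.4386 + 1.282·0.4073]² / 0.0025
  = [1.6521]² / 0.0025
  = 1091.76
Round up → n = 1092.

n = 1092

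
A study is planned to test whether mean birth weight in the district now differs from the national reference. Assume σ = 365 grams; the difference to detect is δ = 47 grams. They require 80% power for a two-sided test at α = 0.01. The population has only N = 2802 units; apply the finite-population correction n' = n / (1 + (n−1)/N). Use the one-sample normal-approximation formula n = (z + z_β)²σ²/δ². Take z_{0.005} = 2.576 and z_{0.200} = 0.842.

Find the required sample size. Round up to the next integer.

n = 564

n = (z_{α/2} + z_β)² · σ² / δ²
  = (2.576 + 0.842)² · 365² / 47²
  = 11.6827 · 133225 / 2209
  = 704.59
Finite-population correction (N = 2802): 704.59 / (1 + (704.59 − 1)/2802) = 563.17.
Round up → n = 564.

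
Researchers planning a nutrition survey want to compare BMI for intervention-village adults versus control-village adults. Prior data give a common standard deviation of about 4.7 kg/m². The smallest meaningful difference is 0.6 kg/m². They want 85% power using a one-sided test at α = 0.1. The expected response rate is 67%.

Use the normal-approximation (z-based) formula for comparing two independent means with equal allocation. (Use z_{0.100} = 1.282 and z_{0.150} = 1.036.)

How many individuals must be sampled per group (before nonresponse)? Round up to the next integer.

n = 985 per group

n = (z_α + z_β)² · (σ₁² + σ₂²) / δ²
  = (1.282 + 1.036)² · (2·4.7² = 44.18) / 0.6²
  = 5.3731 · 44.18 / 0.36
  = 659.40
Adjust for 67% response: 659.40 / 0.67 = 984.18.
Round up → n = 985 per group.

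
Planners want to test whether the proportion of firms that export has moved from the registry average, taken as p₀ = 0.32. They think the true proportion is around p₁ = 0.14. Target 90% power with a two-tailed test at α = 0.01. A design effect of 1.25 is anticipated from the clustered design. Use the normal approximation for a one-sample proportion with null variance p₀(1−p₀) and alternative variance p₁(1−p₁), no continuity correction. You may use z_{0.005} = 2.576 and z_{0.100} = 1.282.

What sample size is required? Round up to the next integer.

n = [z_{α/2}·√(p₀q₀) + z_β·√(p₁q₁)]² / (p₁ − p₀)²
  = [2.576·√(0.32·0.68) + 1.282·√(0.14·0.86)]² / (-0.18)²
  = [2.576·0.4665 + 1.282·0.3470]² / 0.0324
  = [1.6465]² / 0.0324
  = 83.67
Design effect: 1.25 × 83.67 = 104.59.
Round up → n = 105.

n = 105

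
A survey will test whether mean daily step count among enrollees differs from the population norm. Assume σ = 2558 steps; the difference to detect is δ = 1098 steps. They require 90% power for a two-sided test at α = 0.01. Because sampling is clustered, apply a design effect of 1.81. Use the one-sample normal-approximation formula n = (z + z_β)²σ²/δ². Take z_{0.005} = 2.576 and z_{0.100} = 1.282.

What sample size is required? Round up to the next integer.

n = (z_{α/2} + z_β)² · σ² / δ²
  = (2.576 + 1.282)² · 2558² / 1098²
  = 14.8842 · 6543364 / 1205604
  = 80.78
Design effect: 1.81 × 80.78 = 146.22.
Round up → n = 147.

n = 147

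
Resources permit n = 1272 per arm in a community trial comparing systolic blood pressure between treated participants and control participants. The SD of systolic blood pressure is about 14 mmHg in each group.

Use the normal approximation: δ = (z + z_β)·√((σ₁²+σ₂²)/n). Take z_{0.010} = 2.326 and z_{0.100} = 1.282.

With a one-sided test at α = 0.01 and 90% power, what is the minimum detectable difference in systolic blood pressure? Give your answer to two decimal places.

Minimum detectable difference ≈ 2.00 mmHg

δ = (z_α + z_β) · √((σ₁²+σ₂²)/n)
  = (2.326 + 1.282) · √(392/1272)
  = 3.608 · √0.30818
  = 3.608 · 0.5551
  = 2.0029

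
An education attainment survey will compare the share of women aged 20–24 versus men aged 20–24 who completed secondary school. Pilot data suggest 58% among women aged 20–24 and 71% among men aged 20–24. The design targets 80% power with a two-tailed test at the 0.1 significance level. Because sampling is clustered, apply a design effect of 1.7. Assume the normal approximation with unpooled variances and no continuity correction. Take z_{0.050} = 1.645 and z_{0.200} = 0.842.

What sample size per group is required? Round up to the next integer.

n = 280 per group

n = (z_{α/2} + z_β)² · [p₁(1−p₁) + p₂(1−p₂)] / (p₁ − p₂)²
  = (1.645 + 0.842)² · (0.58·0.42 + 0.71·0.29) / (-0.13)²
  = (2.487)² · (0.2436 + 0.2059) / 0.0169
  = 6.1852 · 0.4495 / 0.0169
  = 164.51
Design effect: 1.7 × 164.51 = 279.67.
Round up → n = 280 per group.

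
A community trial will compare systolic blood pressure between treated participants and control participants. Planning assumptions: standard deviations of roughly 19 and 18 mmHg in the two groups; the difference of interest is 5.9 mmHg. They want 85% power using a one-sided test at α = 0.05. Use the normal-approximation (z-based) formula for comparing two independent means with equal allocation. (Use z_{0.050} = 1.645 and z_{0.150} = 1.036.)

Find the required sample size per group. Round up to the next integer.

n = (z_α + z_β)² · (σ₁² + σ₂²) / δ²
  = (1.645 + 1.036)² · (19² + 18² = 685) / 5.9²
  = 7.1878 · 685 / 34.81
  = 141.44
Round up → n = 142 per group.

n = 142 per group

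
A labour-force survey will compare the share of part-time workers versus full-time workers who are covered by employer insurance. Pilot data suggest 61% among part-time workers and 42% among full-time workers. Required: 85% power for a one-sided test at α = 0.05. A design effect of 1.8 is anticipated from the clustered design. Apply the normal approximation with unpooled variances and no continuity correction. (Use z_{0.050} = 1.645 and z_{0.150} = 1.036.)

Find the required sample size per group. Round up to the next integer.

n = 173 per group

n = (z_α + z_β)² · [p₁(1−p₁) + p₂(1−p₂)] / (p₁ − p₂)²
  = (1.645 + 1.036)² · (0.61·0.39 + 0.42·0.58) / (0.19)²
  = (2.681)² · (0.2379 + 0.2436) / 0.0361
  = 7.1878 · 0.4815 / 0.0361
  = 95.87
Design effect: 1.8 × 95.87 = 172.57.
Round up → n = 173 per group.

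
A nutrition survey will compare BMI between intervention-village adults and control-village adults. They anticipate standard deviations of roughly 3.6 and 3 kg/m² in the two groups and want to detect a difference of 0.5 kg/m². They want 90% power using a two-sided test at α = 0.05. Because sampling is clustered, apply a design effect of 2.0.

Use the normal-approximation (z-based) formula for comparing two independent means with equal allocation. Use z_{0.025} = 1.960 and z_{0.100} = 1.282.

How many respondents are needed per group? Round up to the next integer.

n = 1847 per group

n = (z_{α/2} + z_β)² · (σ₁² + σ₂²) / δ²
  = (1.960 + 1.282)² · (3.6² + 3² = 21.96) / 0.5²
  = 10.5106 · 21.96 / 0.25
  = 923.25
Design effect: 2.0 × 923.25 = 1846.50.
Round up → n = 1847 per group.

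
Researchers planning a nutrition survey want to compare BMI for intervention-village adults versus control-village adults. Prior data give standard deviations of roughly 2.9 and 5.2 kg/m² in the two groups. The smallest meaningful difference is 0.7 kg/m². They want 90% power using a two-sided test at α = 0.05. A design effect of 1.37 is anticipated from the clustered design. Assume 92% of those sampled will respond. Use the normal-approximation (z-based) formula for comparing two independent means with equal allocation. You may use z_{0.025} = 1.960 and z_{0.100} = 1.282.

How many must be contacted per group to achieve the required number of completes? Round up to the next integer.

n = (z_{α/2} + z_β)² · (σ₁² + σ₂²) / δ²
  = (1.960 + 1.282)² · (2.9² + 5.2² = 35.45) / 0.7²
  = 10.5106 · 35.45 / 0.49
  = 760.41
Design effect: 1.37 × 760.41 = 1041.76.
Adjust for 92% response: 1041.76 / 0.92 = 1132.35.
Round up → n = 1133 per group.

n = 1133 per group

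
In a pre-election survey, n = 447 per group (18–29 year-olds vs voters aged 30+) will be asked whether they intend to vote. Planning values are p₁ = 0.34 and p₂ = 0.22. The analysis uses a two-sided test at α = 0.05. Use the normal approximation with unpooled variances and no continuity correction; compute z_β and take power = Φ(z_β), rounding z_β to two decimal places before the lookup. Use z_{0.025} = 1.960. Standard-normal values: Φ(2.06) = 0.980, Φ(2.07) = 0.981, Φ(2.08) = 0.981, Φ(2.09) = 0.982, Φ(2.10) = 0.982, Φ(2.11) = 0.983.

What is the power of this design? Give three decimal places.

Power ≈ 0.981

z_β = |p₁−p₂|·√(n/[p₁q₁+p₂q₂]) − z_{α/2}
    = 0.12 · √(447/0.3960) − 1.960
    = 0.12 · 33.5974 − 1.960
    = 4.0317 − 1.960 = 2.0717 → 2.07
Power = Φ(2.07) = 0.981.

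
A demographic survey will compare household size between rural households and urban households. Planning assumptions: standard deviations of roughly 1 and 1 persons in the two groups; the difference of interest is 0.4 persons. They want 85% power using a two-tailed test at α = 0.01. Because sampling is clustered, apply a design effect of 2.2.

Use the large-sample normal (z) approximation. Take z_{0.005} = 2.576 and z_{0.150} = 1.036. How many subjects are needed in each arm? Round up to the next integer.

n = 359 per group

n = (z_{α/2} + z_β)² · (σ₁² + σ₂²) / δ²
  = (2.576 + 1.036)² · (1² + 1² = 2) / 0.4²
  = 13.0465 · 2 / 0.16
  = 163.08
Design effect: 2.2 × 163.08 = 358.78.
Round up → n = 359 per group.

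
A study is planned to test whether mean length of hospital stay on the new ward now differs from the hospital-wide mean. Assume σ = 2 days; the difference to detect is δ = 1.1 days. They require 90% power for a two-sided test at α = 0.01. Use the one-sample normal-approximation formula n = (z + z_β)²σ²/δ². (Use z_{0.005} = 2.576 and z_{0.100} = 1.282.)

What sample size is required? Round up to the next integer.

n = (z_{α/2} + z_β)² · σ² / δ²
  = (2.576 + 1.282)² · 2² / 1.1²
  = 14.8842 · 4 / 1.21
  = 49.20
Round up → n = 50.

n = 50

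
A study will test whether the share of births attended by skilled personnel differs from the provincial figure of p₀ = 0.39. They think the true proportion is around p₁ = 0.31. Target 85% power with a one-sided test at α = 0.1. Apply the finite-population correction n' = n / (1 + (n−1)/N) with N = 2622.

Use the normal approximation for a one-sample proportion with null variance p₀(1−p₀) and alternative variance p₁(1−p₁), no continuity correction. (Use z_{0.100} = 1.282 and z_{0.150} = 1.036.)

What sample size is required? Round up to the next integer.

n = [z_α·√(p₀q₀) + z_β·√(p₁q₁)]² / (p₁ − p₀)²
  = [1.282·√(0.39·0.61) + 1.036·√(0.31·0.69)]² / (-0.08)²
  = [1.282·0.4877 + 1.036·0.4625]² / 0.0064
  = [1.1044]² / 0.0064
  = 190.59
Finite-population correction (N = 2622): 190.59 / (1 + (190.59 − 1)/2622) = 177.74.
Round up → n = 178.

n = 178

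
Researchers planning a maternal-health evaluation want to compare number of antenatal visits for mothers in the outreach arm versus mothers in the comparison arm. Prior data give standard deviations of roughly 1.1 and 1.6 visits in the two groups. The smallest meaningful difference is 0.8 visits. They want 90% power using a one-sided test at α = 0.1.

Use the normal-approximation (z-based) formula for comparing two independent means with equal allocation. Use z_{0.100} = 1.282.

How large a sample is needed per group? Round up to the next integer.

n = (z_α + z_β)² · (σ₁² + σ₂²) / δ²
  = (1.282 + 1.282)² · (1.1² + 1.6² = 3.77) / 0.8²
  = 6.5741 · 3.77 / 0.64
  = 38.73
Round up → n = 39 per group.

n = 39 per group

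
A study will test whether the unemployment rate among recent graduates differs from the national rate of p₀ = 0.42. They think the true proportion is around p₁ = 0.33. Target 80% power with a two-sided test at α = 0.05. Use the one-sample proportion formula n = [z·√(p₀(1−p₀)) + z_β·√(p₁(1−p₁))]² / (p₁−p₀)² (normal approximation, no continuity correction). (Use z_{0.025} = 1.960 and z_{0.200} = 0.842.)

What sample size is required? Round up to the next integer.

n = [z_{α/2}·√(p₀q₀) + z_β·√(p₁q₁)]² / (p₁ − p₀)²
  = [1.960·√(0.42·0.58) + 0.842·√(0.33·0.67)]² / (-0.09)²
  = [1.960·0.4936 + 0.842·0.4702]² / 0.0081
  = [1.3633]² / 0.0081
  = 229.45
Round up → n = 230.

n = 230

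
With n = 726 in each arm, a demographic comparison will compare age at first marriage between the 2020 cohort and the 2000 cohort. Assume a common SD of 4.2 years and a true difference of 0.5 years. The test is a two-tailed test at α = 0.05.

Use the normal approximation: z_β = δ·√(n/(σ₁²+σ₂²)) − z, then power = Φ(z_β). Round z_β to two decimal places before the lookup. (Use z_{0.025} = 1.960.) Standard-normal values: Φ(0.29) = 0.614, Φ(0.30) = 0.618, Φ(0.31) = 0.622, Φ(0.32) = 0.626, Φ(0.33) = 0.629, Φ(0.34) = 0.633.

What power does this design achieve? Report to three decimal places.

Power ≈ 0.622

z_β = δ·√(n/(σ₁²+σ₂²)) − z_{α/2}
    = 0.5 · √(726/35.28) − 1.960
    = 0.5 · 4.53632 − 1.960
    = 2.2682 − 1.960 = 0.3082 → 0.31
Power = Φ(0.31) = 0.622.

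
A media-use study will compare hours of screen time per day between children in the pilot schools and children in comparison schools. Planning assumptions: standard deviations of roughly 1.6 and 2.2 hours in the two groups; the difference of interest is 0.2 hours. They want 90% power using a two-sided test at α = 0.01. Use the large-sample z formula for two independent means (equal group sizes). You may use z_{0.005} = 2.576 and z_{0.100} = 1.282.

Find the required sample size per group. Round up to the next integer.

n = (z_{α/2} + z_β)² · (σ₁² + σ₂²) / δ²
  = (2.576 + 1.282)² · (1.6² + 2.2² = 7.4) / 0.2²
  = 14.8842 · 7.4 / 0.04
  = 2753.57
Round up → n = 2754 per group.

n = 2754 per group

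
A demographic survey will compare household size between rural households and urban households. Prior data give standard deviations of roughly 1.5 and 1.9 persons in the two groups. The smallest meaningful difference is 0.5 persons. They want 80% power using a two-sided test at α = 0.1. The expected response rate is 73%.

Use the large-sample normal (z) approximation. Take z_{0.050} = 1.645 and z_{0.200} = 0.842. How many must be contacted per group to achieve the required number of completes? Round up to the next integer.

n = (z_{α/2} + z_β)² · (σ₁² + σ₂²) / δ²
  = (1.645 + 0.842)² · (1.5² + 1.9² = 5.86) / 0.5²
  = 6.1852 · 5.86 / 0.25
  = 144.98
Adjust for 73% response: 144.98 / 0.73 = 198.60.
Round up → n = 199 per group.

n = 199 per group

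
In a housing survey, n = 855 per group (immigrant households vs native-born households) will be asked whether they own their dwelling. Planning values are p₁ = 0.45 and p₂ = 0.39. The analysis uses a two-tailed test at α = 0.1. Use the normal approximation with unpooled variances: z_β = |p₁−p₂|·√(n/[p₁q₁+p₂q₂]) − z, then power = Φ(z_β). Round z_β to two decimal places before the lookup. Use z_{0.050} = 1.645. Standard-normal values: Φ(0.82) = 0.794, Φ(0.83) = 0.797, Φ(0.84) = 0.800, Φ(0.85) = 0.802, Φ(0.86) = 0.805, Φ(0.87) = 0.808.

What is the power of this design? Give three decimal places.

z_β = |p₁−p₂|·√(n/[p₁q₁+p₂q₂]) − z_{α/2}
    = 0.06 · √(855/0.4854) − 1.645
    = 0.06 · 41.9694 − 1.645
    = 2.5182 − 1.645 = 0.8732 → 0.87
Power = Φ(0.87) = 0.808.

Power ≈ 0.808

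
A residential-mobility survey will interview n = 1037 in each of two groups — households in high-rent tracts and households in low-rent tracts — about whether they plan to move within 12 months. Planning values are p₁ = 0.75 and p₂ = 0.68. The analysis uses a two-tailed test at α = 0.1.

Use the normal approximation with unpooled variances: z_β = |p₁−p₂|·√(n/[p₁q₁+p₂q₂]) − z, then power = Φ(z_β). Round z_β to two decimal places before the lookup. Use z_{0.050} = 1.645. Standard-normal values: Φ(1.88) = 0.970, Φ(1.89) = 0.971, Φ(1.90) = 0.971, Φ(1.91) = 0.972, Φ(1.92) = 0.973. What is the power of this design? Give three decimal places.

z_β = |p₁−p₂|·√(n/[p₁q₁+p₂q₂]) − z_{α/2}
    = 0.07 · √(1037/0.4051) − 1.645
    = 0.07 · 50.5951 − 1.645
    = 3.5417 − 1.645 = 1.8967 → 1.90
Power = Φ(1.90) = 0.971.

Power ≈ 0.971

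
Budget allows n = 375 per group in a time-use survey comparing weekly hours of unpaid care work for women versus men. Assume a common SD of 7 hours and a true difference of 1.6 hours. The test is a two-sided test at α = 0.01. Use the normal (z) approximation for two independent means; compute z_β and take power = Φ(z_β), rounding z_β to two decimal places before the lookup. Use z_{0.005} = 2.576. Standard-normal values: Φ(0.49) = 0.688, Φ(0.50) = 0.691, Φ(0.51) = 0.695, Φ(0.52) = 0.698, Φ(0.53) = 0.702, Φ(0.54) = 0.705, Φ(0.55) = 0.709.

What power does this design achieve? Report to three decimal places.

Power ≈ 0.709

z_β = δ·√(n/(σ₁²+σ₂²)) − z_{α/2}
    = 1.6 · √(375/98) − 2.576
    = 1.6 · 1.95615 − 2.576
    = 3.1298 − 2.576 = 0.5538 → 0.55
Power = Φ(0.55) = 0.709.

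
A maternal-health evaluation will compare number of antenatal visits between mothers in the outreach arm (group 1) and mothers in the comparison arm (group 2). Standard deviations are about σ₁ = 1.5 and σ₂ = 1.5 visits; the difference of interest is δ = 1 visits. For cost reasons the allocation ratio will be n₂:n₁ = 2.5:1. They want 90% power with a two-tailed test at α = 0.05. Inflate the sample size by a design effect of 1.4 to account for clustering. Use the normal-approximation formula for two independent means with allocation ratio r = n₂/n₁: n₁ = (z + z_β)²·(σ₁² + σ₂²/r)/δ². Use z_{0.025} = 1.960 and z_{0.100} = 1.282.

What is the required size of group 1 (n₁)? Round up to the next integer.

n₁ = (z_{α/2} + z_β)² · (σ₁² + σ₂²/r) / δ²
   = (1.960 + 1.282)² · (1.5² + 1.5²/2.5) / 1²
   = 10.5106 · (2.25 + 0.9) / 1
   = 10.5106 · 3.15 / 1
   = 33.11
Design effect: 1.4 × 33.11 = 46.35.
Round up → n₁ = 47; n₂ = r·n₁ = 2.5 × 47 = 118.

n₁ = 47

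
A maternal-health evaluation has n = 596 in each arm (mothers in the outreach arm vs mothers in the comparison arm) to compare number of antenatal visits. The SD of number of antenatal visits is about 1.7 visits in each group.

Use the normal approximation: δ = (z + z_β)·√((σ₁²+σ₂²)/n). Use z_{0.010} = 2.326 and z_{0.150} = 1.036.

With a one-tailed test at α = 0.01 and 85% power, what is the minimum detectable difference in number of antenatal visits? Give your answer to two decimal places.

Minimum detectable difference ≈ 0.33 visits

δ = (z_α + z_β) · √((σ₁²+σ₂²)/n)
  = (2.326 + 1.036) · √(5.78/596)
  = 3.362 · √0.0097
  = 3.362 · 0.0985
  = 0.3311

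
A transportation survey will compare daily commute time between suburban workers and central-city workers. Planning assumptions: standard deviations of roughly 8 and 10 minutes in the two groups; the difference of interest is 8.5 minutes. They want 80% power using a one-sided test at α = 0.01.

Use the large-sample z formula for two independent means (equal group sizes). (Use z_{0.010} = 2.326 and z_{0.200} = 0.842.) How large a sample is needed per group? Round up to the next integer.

n = (z_α + z_β)² · (σ₁² + σ₂²) / δ²
  = (2.326 + 0.842)² · (8² + 10² = 164) / 8.5²
  = 10.0362 · 164 / 72.25
  = 22.78
Round up → n = 23 per group.

n = 23 per group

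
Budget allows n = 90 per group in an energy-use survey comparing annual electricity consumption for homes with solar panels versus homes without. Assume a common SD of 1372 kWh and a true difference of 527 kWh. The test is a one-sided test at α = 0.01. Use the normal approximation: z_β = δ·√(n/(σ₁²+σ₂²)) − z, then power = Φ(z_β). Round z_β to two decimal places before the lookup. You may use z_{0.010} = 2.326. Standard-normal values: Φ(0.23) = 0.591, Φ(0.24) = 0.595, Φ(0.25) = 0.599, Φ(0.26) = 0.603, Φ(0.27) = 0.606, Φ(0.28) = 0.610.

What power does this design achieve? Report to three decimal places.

Power ≈ 0.599

z_β = δ·√(n/(σ₁²+σ₂²)) − z_α
    = 527 · √(90/3764768) − 2.326
    = 527 · 0.00489 − 2.326
    = 2.5767 − 2.326 = 0.2507 → 0.25
Power = Φ(0.25) = 0.599.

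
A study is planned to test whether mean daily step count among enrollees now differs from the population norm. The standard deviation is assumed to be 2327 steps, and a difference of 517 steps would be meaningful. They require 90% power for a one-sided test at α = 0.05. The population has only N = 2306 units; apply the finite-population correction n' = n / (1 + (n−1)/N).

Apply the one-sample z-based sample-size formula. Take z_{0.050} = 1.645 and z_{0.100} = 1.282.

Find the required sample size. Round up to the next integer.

n = 162

n = (z_α + z_β)² · σ² / δ²
  = (1.645 + 1.282)² · 2327² / 517²
  = 8.5673 · 5414929 / 267289
  = 173.56
Finite-population correction (N = 2306): 173.56 / (1 + (173.56 − 1)/2306) = 161.48.
Round up → n = 162.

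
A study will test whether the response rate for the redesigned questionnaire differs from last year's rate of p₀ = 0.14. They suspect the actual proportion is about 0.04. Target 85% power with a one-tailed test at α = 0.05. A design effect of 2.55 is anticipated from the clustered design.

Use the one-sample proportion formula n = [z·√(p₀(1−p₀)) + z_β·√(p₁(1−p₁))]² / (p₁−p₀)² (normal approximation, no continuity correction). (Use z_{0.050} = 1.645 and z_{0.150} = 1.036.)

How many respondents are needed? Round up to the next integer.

n = [z_α·√(p₀q₀) + z_β·√(p₁q₁)]² / (p₁ − p₀)²
  = [1.645·√(0.14·0.86) + 1.036·√(0.04·0.96)]² / (-0.10)²
  = [1.645·0.3470 + 1.036·0.1960]² / 0.0100
  = [0.7738]² / 0.0100
  = 59.88
Design effect: 2.55 × 59.88 = 152.69.
Round up → n = 153.

n = 153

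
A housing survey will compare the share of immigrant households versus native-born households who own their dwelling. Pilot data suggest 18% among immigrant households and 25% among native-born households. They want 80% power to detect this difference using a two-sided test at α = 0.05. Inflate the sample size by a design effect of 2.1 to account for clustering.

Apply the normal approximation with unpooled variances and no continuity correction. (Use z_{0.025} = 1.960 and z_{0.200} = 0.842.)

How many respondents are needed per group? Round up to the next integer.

n = 1128 per group

n = (z_{α/2} + z_β)² · [p₁(1−p₁) + p₂(1−p₂)] / (p₁ − p₂)²
  = (1.960 + 0.842)² · (0.18·0.82 + 0.25·0.75) / (-0.07)²
  = (2.802)² · (0.1476 + 0.1875) / 0.0049
  = 7.8512 · 0.3351 / 0.0049
  = 536.93
Design effect: 2.1 × 536.93 = 1127.55.
Round up → n = 1128 per group.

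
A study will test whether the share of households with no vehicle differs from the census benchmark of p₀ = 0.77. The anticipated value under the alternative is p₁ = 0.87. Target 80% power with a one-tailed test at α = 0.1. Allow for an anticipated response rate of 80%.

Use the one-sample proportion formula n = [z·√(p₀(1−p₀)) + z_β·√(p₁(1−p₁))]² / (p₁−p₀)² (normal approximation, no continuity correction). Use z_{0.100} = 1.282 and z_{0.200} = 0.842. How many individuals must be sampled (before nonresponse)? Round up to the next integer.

n = 85

n = [z_α·√(p₀q₀) + z_β·√(p₁q₁)]² / (p₁ − p₀)²
  = [1.282·√(0.77·0.23) + 0.842·√(0.87·0.13)]² / (0.10)²
  = [1.282·0.4208 + 0.842·0.3363]² / 0.0100
  = [0.8227]² / 0.0100
  = 67.68
Adjust for 80% response: 67.68 / 0.80 = 84.60.
Round up → n = 85.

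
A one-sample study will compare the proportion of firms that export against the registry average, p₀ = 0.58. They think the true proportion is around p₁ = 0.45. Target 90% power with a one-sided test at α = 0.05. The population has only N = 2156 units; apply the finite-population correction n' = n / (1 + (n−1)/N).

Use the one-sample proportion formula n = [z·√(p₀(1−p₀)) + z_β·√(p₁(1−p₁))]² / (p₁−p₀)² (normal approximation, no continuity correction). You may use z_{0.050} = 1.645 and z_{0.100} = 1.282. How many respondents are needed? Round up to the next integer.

n = 118

n = [z_α·√(p₀q₀) + z_β·√(p₁q₁)]² / (p₁ − p₀)²
  = [1.645·√(0.58·0.42) + 1.282·√(0.45·0.55)]² / (-0.13)²
  = [1.645·0.4936 + 1.282·0.4975]² / 0.0169
  = [1.4497]² / 0.0169
  = 124.36
Finite-population correction (N = 2156): 124.36 / (1 + (124.36 − 1)/2156) = 117.63.
Round up → n = 118.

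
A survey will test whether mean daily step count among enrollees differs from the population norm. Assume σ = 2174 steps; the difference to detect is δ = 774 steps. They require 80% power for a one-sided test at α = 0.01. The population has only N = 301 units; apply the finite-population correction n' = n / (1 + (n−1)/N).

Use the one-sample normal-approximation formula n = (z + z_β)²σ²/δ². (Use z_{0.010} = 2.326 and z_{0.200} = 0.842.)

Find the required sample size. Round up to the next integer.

n = (z_α + z_β)² · σ² / δ²
  = (2.326 + 0.842)² · 2174² / 774²
  = 10.0362 · 4726276 / 599076
  = 79.18
Finite-population correction (N = 301): 79.18 / (1 + (79.18 − 1)/301) = 62.85.
Round up → n = 63.

n = 63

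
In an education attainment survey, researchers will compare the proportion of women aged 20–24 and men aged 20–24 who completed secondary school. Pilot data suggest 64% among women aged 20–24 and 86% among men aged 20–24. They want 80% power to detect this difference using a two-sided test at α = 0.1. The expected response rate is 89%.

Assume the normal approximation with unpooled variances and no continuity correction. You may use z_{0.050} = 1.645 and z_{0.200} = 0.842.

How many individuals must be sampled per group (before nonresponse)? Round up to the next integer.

n = (z_{α/2} + z_β)² · [p₁(1−p₁) + p₂(1−p₂)] / (p₁ − p₂)²
  = (1.645 + 0.842)² · (0.64·0.36 + 0.86·0.14) / (-0.22)²
  = (2.487)² · (0.2304 + 0.1204) / 0.0484
  = 6.1852 · 0.3508 / 0.0484
  = 44.83
Adjust for 89% response: 44.83 / 0.89 = 50.37.
Round up → n = 51 per group.

n = 51 per group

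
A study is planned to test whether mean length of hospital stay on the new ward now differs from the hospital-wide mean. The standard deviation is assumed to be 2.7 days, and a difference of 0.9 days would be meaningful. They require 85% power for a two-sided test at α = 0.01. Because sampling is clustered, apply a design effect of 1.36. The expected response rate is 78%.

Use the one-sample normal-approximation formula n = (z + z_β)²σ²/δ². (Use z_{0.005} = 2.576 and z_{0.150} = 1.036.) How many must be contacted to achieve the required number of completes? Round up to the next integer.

n = (z_{α/2} + z_β)² · σ² / δ²
  = (2.576 + 1.036)² · 2.7² / 0.9²
  = 13.0465 · 7.29 / 0.81
  = 117.42
Design effect: 1.36 × 117.42 = 159.69.
Adjust for 78% response: 159.69 / 0.78 = 204.73.
Round up → n = 205.

n = 205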